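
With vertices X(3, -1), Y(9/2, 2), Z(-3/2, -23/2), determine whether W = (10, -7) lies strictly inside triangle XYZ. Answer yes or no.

no

Barycentric coordinates of W: (-57, 134/3, 40/3).
The three coordinates are negative, positive, positive; a point is interior exactly when all three are positive.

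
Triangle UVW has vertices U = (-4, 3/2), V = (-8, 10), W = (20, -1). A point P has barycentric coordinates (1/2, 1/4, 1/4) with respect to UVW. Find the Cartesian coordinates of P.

(1, 3)

P = (1/2)·U + (1/4)·V + (1/4)·W.
x-coordinate: (1/2)·(-4) + (1/4)·(-8) + (1/4)·20 = 1.
y-coordinate: (1/2)·(3/2) + (1/4)·10 + (1/4)·(-1) = 3.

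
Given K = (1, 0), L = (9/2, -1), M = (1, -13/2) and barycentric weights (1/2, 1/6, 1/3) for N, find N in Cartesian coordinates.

N = (1/2)·K + (1/6)·L + (1/3)·M.
x-coordinate: (1/2)·1 + (1/6)·(9/2) + (1/3)·1 = 19/12.
y-coordinate: (1/2)·0 + (1/6)·(-1) + (1/3)·(-13/2) = -7/3.

(19/12, -7/3)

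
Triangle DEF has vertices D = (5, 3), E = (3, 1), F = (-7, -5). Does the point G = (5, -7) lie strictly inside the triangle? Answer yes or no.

no

Barycentric coordinates of G: (-23/2, 15, -5/2).
The three coordinates are negative, positive, negative; a point is interior exactly when all three are positive.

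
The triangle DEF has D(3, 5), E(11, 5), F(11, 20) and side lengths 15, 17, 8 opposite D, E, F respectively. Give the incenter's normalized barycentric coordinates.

(3/8, 17/40, 1/5)

The incenter has barycentric coordinates proportional to the opposite side lengths: (15 : 17 : 8).
Normalizing by 15+17+8 = 40 gives (3/8, 17/40, 1/5).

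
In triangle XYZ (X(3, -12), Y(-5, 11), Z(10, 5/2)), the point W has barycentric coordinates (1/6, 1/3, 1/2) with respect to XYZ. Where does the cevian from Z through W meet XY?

(-7/3, 10/3)

Line ZW meets XY where the Z-coordinate vanishes; zeroing W's Z-weight and renormalizing leaves X, Y-weights 1/6 : 1/3 → (1/3, 2/3).
So V = (1/3)·X + (2/3)·Y = (-7/3, 10/3).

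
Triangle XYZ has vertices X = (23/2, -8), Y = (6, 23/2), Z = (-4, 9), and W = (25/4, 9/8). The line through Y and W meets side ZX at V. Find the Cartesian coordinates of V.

Barycentric coordinates of W with respect to XYZ: (1/2, 1/4, 1/4).
On side ZX the Y-coordinate is zero; dropping W's Y-weight 1/4 and renormalizing the remaining 1/4 : 1/2 gives weights 1/3, 2/3 on Z, X.
V = (1/3)·(-4, 9) + (2/3)·(23/2, -8) = (19/3, -7/3).

(19/3, -7/3)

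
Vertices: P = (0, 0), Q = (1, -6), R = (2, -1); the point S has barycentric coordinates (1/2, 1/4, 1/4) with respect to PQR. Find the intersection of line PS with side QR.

(3/2, -7/2)

Line PS meets QR where the P-coordinate vanishes; zeroing S's P-weight and renormalizing leaves Q, R-weights 1/4 : 1/4 → (1/2, 1/2).
So T = (1/2)·Q + (1/2)·R = (3/2, -7/2).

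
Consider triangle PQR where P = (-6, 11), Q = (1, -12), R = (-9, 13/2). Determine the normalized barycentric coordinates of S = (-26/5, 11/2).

(3/5, 1/5, 1/5)

Signed area of the reference triangle: [PQR] = ½·((-6)·(-12−(13/2)) + 1·(13/2−11) + (-9)·(11−(-12))) = ½·(111 − 9/2 − 207) = -201/4.
[SQR] = ½·((-26/5)·(-12−(13/2)) + 1·(13/2−(11/2)) + (-9)·(11/2−(-12))) = ½·(481/5 + 1 − 315/2) = -603/20, so the P-coordinate is (-603/20)/(-201/4) = 3/5.
[PSR] = ½·((-6)·(11/2−(13/2)) + (-26/5)·(13/2−11) + (-9)·(11−(11/2))) = ½·(6 + 117/5 − 99/2) = -201/20, so the Q-coordinate is 1/5.
[PQS] = ½·((-6)·(-12−(11/2)) + 1·(11/2−11) + (-26/5)·(11−(-12))) = ½·(105 − 11/2 − 598/5) = -201/20, so the R-coordinate is 1/5.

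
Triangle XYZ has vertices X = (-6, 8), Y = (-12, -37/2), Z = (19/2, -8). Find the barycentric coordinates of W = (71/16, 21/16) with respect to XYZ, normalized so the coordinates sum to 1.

Signed area of the reference triangle: [XYZ] = ½·((-6)·(-37/2−(-8)) + (-12)·(-8−8) + (19/2)·(8−(-37/2))) = ½·(63 + 192 + 1007/4) = 2027/8.
[WYZ] = ½·((71/16)·(-37/2−(-8)) + (-12)·(-8−(21/16)) + (19/2)·(21/16−(-37/2))) = ½·(-1491/32 + 447/4 + 6023/32) = 2027/16, so the X-coordinate is (2027/16)/(2027/8) = 1/2.
[XWZ] = ½·((-6)·(21/16−(-8)) + (71/16)·(-8−8) + (19/2)·(8−(21/16))) = ½·(-447/8 − 71 + 2033/32) = -2027/64, so the Y-coordinate is -1/8.
[XYW] = ½·((-6)·(-37/2−(21/16)) + (-12)·(21/16−8) + (71/16)·(8−(-37/2))) = ½·(951/8 + 321/4 + 3763/32) = 10135/64, so the Z-coordinate is 5/8.
Check: 1/2 − 1/8 + 5/8 = 1.

(1/2, -1/8, 5/8)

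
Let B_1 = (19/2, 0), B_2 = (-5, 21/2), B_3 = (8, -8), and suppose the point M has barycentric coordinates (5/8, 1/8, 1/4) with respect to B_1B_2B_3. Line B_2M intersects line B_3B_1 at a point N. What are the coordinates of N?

Line B_2M meets B_3B_1 where the B_2-coordinate vanishes; zeroing M's B_2-weight and renormalizing leaves B_3, B_1-weights 1/4 : 5/8 → (2/7, 5/7).
So N = (2/7)·B_3 + (5/7)·B_1 = (127/14, -16/7).

(127/14, -16/7)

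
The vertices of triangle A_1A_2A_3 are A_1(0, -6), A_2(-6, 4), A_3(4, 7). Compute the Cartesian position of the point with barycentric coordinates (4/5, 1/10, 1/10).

(-1/5, -37/10)

P = (4/5)·A_1 + (1/10)·A_2 + (1/10)·A_3.
x-coordinate: (4/5)·0 + (1/10)·(-6) + (1/10)·4 = -1/5.
y-coordinate: (4/5)·(-6) + (1/10)·4 + (1/10)·7 = -37/10.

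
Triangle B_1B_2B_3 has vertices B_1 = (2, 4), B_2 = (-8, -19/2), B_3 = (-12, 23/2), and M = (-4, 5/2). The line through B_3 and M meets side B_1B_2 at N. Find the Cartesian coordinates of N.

(-4/3, -1/2)

Barycentric coordinates of M with respect to B_1B_2B_3: (1/2, 1/4, 1/4).
On side B_1B_2 the B_3-coordinate is zero; dropping M's B_3-weight 1/4 and renormalizing the remaining 1/2 : 1/4 gives weights 2/3, 1/3 on B_1, B_2.
N = (2/3)·(2, 4) + (1/3)·(-8, -19/2) = (-4/3, -1/2).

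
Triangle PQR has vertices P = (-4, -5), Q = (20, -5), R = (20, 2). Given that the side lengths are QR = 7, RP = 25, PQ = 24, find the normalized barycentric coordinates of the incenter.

(1/8, 25/56, 3/7)

The incenter has barycentric coordinates proportional to the opposite side lengths: (7 : 25 : 24).
Normalizing by 7+25+24 = 56 gives (1/8, 25/56, 3/7).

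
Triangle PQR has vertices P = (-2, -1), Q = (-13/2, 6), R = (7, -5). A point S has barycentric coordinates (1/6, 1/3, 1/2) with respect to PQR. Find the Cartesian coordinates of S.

S = (1/6)·P + (1/3)·Q + (1/2)·R.
x-coordinate: (1/6)·(-2) + (1/3)·(-13/2) + (1/2)·7 = 1.
y-coordinate: (1/6)·(-1) + (1/3)·6 + (1/2)·(-5) = -2/3.

(1, -2/3)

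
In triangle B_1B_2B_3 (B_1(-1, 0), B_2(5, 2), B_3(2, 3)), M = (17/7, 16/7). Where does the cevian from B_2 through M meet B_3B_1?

Barycentric coordinates of M with respect to B_1B_2B_3: (1/7, 2/7, 4/7).
On side B_3B_1 the B_2-coordinate is zero; dropping M's B_2-weight 2/7 and renormalizing the remaining 4/7 : 1/7 gives weights 4/5, 1/5 on B_3, B_1.
N = (4/5)·(2, 3) + (1/5)·(-1, 0) = (7/5, 12/5).

(7/5, 12/5)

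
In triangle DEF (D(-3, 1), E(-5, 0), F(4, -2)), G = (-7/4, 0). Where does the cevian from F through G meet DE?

Barycentric coordinates of G with respect to DEF: (1/2, 1/4, 1/4).
On side DE the F-coordinate is zero; dropping G's F-weight 1/4 and renormalizing the remaining 1/2 : 1/4 gives weights 2/3, 1/3 on D, E.
H = (2/3)·(-3, 1) + (1/3)·(-5, 0) = (-11/3, 2/3).

(-11/3, 2/3)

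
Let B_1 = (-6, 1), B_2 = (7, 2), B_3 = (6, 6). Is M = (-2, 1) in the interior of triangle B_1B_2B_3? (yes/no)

Barycentric coordinates of M: (37/53, 20/53, -4/53).
The three coordinates are positive, positive, negative; a point is interior exactly when all three are positive.

no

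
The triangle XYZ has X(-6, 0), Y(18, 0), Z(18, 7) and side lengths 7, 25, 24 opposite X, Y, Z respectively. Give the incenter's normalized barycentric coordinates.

(1/8, 25/56, 3/7)

The incenter has barycentric coordinates proportional to the opposite side lengths: (7 : 25 : 24).
Normalizing by 7+25+24 = 56 gives (1/8, 25/56, 3/7).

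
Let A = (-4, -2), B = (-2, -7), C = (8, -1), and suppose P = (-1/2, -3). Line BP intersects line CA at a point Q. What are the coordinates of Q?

Barycentric coordinates of P with respect to ABC: (1/2, 1/4, 1/4).
On side CA the B-coordinate is zero; dropping P's B-weight 1/4 and renormalizing the remaining 1/4 : 1/2 gives weights 1/3, 2/3 on C, A.
Q = (1/3)·(8, -1) + (2/3)·(-4, -2) = (0, -5/3).

(0, -5/3)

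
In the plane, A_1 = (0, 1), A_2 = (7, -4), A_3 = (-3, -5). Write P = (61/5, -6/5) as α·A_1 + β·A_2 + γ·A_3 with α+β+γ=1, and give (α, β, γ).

Signed area of the reference triangle: [A_1A_2A_3] = ½·(0·(-4−(-5)) + 7·(-5−1) + (-3)·(1−(-4))) = ½·(0 − 42 − 15) = -57/2.
[PA_2A_3] = ½·((61/5)·(-4−(-5)) + 7·(-5−(-6/5)) + (-3)·(-6/5−(-4))) = ½·(61/5 − 133/5 − 42/5) = -57/5, so the A_1-coordinate is (-57/5)/(-57/2) = 2/5.
[A_1PA_3] = ½·(0·(-6/5−(-5)) + (61/5)·(-5−1) + (-3)·(1−(-6/5))) = ½·(0 − 366/5 − 33/5) = -399/10, so the A_2-coordinate is 7/5.
[A_1A_2P] = ½·(0·(-4−(-6/5)) + 7·(-6/5−1) + (61/5)·(1−(-4))) = ½·(0 − 77/5 + 61) = 114/5, so the A_3-coordinate is -4/5.
Check: 2/5 + 7/5 − 4/5 = 1.

(2/5, 7/5, -4/5)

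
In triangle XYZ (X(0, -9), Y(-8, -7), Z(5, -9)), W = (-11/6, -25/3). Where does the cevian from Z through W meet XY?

(-16/5, -41/5)

Barycentric coordinates of W with respect to XYZ: (1/2, 1/3, 1/6).
On side XY the Z-coordinate is zero; dropping W's Z-weight 1/6 and renormalizing the remaining 1/2 : 1/3 gives weights 3/5, 2/5 on X, Y.
V = (3/5)·(0, -9) + (2/5)·(-8, -7) = (-16/5, -41/5).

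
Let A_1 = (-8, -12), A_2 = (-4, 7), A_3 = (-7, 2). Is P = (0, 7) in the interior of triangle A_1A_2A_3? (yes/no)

Barycentric coordinates of P: (20/37, 93/37, -76/37).
The three coordinates are positive, positive, negative; a point is interior exactly when all three are positive.

no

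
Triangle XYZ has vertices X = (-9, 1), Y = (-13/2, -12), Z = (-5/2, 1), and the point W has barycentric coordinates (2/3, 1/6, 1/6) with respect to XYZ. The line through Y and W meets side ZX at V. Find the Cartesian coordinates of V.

Line YW meets ZX where the Y-coordinate vanishes; zeroing W's Y-weight and renormalizing leaves Z, X-weights 1/6 : 2/3 → (1/5, 4/5).
So V = (1/5)·Z + (4/5)·X = (-77/10, 1).

(-77/10, 1)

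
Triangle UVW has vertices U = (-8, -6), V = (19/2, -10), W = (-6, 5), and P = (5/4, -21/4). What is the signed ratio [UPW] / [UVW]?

1/2

[UVW] = ½·((-8)·(-10−5) + (19/2)·(5−(-6)) + (-6)·(-6−(-10))) = ½·(120 + 209/2 − 24) = 401/4.
[UPW] = ½·((-8)·(-21/4−5) + (5/4)·(5−(-6)) + (-6)·(-6−(-21/4))) = ½·(82 + 55/4 + 9/2) = 401/8, so the ratio is (401/8)/(401/4) = 1/2.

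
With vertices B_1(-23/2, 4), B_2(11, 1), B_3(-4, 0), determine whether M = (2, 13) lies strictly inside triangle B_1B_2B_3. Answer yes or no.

no

Barycentric coordinates of M: (14/5, 9/5, -18/5).
The three coordinates are positive, positive, negative; a point is interior exactly when all three are positive.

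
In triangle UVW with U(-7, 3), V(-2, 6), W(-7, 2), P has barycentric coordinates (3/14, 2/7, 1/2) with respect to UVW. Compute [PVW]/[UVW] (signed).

3/14

The signed ratio [PVW]/[UVW] equals the barycentric coordinate of P at vertex U, which is 3/14.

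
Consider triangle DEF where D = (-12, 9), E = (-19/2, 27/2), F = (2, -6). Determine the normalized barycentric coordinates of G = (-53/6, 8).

Signed area of the reference triangle: [DEF] = ½·((-12)·(27/2−(-6)) + (-19/2)·(-6−9) + 2·(9−(27/2))) = ½·(-234 + 285/2 − 9) = -201/4.
[GEF] = ½·((-53/6)·(27/2−(-6)) + (-19/2)·(-6−8) + 2·(8−(27/2))) = ½·(-689/4 + 133 − 11) = -201/8, so the D-coordinate is (-201/8)/(-201/4) = 1/2.
[DGF] = ½·((-12)·(8−(-6)) + (-53/6)·(-6−9) + 2·(9−8)) = ½·(-168 + 265/2 + 2) = -67/4, so the E-coordinate is 1/3.
[DEG] = ½·((-12)·(27/2−8) + (-19/2)·(8−9) + (-53/6)·(9−(27/2))) = ½·(-66 + 19/2 + 159/4) = -67/8, so the F-coordinate is 1/6.
Check: 1/2 + 1/3 + 1/6 = 1.

(1/2, 1/3, 1/6)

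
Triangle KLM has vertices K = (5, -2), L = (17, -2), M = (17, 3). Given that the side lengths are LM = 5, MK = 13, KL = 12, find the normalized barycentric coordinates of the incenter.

The incenter has barycentric coordinates proportional to the opposite side lengths: (5 : 13 : 12).
Normalizing by 5+13+12 = 30 gives (1/6, 13/30, 2/5).

(1/6, 13/30, 2/5)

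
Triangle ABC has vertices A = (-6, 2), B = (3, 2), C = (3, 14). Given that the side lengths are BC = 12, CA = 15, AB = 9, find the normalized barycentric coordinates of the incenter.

The incenter has barycentric coordinates proportional to the opposite side lengths: (12 : 15 : 9).
Normalizing by 12+15+9 = 36 gives (1/3, 5/12, 1/4).

(1/3, 5/12, 1/4)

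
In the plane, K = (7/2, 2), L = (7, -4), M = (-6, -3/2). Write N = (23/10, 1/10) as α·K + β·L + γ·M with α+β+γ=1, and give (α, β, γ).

(3/5, 1/5, 1/5)

Signed area of the reference triangle: [KLM] = ½·((7/2)·(-4−(-3/2)) + 7·(-3/2−2) + (-6)·(2−(-4))) = ½·(-35/4 − 49/2 − 36) = -277/8.
[NLM] = ½·((23/10)·(-4−(-3/2)) + 7·(-3/2−(1/10)) + (-6)·(1/10−(-4))) = ½·(-23/4 − 56/5 − 123/5) = -831/40, so the K-coordinate is (-831/40)/(-277/8) = 3/5.
[KNM] = ½·((7/2)·(1/10−(-3/2)) + (23/10)·(-3/2−2) + (-6)·(2−(1/10))) = ½·(28/5 − 161/20 − 57/5) = -277/40, so the L-coordinate is 1/5.
[KLN] = ½·((7/2)·(-4−(1/10)) + 7·(1/10−2) + (23/10)·(2−(-4))) = ½·(-287/20 − 133/10 + 69/5) = -277/40, so the M-coordinate is 1/5.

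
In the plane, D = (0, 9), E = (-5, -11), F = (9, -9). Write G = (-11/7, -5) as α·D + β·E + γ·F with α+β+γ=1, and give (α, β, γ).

(2/7, 4/7, 1/7)

Signed area of the reference triangle: [DEF] = ½·(0·(-11−(-9)) + (-5)·(-9−9) + 9·(9−(-11))) = ½·(0 + 90 + 180) = 135.
[GEF] = ½·((-11/7)·(-11−(-9)) + (-5)·(-9−(-5)) + 9·(-5−(-11))) = ½·(22/7 + 20 + 54) = 270/7, so the D-coordinate is (270/7)/135 = 2/7.
[DGF] = ½·(0·(-5−(-9)) + (-11/7)·(-9−9) + 9·(9−(-5))) = ½·(0 + 198/7 + 126) = 540/7, so the E-coordinate is 4/7.
[DEG] = ½·(0·(-11−(-5)) + (-5)·(-5−9) + (-11/7)·(9−(-11))) = ½·(0 + 70 − 220/7) = 135/7, so the F-coordinate is 1/7.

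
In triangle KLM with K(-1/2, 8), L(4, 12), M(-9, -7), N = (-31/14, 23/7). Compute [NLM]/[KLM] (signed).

1/7

[KLM] = ½·((-1/2)·(12−(-7)) + 4·(-7−8) + (-9)·(8−12)) = ½·(-19/2 − 60 + 36) = -67/4.
[NLM] = ½·((-31/14)·(12−(-7)) + 4·(-7−(23/7)) + (-9)·(23/7−12)) = ½·(-589/14 − 288/7 + 549/7) = -67/28, so the ratio is (-67/28)/(-67/4) = 1/7.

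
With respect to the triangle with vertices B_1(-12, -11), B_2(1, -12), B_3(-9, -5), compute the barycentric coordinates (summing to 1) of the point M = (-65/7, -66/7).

(4/7, 1/7, 2/7)

Signed area of the reference triangle: [B_1B_2B_3] = ½·((-12)·(-12−(-5)) + 1·(-5−(-11)) + (-9)·(-11−(-12))) = ½·(84 + 6 − 9) = 81/2.
[MB_2B_3] = ½·((-65/7)·(-12−(-5)) + 1·(-5−(-66/7)) + (-9)·(-66/7−(-12))) = ½·(65 + 31/7 − 162/7) = 162/7, so the B_1-coordinate is (162/7)/(81/2) = 4/7.
[B_1MB_3] = ½·((-12)·(-66/7−(-5)) + (-65/7)·(-5−(-11)) + (-9)·(-11−(-66/7))) = ½·(372/7 − 390/7 + 99/7) = 81/14, so the B_2-coordinate is 1/7.
[B_1B_2M] = ½·((-12)·(-12−(-66/7)) + 1·(-66/7−(-11)) + (-65/7)·(-11−(-12))) = ½·(216/7 + 11/7 − 65/7) = 81/7, so the B_3-coordinate is 2/7.
Check: 4/7 + 1/7 + 2/7 = 1.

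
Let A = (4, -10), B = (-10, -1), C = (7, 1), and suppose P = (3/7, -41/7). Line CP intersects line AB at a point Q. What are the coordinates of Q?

(-2/3, -7)

Barycentric coordinates of P with respect to ABC: (4/7, 2/7, 1/7).
On side AB the C-coordinate is zero; dropping P's C-weight 1/7 and renormalizing the remaining 4/7 : 2/7 gives weights 2/3, 1/3 on A, B.
Q = (2/3)·(4, -10) + (1/3)·(-10, -1) = (-2/3, -7).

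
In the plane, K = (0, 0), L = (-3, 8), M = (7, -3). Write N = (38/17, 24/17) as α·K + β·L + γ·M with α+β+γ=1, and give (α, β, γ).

(3/17, 6/17, 8/17)

Signed area of the reference triangle: [KLM] = ½·(0·(8−(-3)) + (-3)·(-3−0) + 7·(0−8)) = ½·(0 + 9 − 56) = -47/2.
[NLM] = ½·((38/17)·(8−(-3)) + (-3)·(-3−(24/17)) + 7·(24/17−8)) = ½·(418/17 + 225/17 − 784/17) = -141/34, so the K-coordinate is (-141/34)/(-47/2) = 3/17.
[KNM] = ½·(0·(24/17−(-3)) + (38/17)·(-3−0) + 7·(0−(24/17))) = ½·(0 − 114/17 − 168/17) = -141/17, so the L-coordinate is 6/17.
[KLN] = ½·(0·(8−(24/17)) + (-3)·(24/17−0) + (38/17)·(0−8)) = ½·(0 − 72/17 − 304/17) = -188/17, so the M-coordinate is 8/17.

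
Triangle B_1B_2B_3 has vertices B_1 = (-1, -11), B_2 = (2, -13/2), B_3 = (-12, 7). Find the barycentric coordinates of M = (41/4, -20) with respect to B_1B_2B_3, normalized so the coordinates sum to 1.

(3/4, 1, -3/4)

Signed area of the reference triangle: [B_1B_2B_3] = ½·((-1)·(-13/2−7) + 2·(7−(-11)) + (-12)·(-11−(-13/2))) = ½·(27/2 + 36 + 54) = 207/4.
[MB_2B_3] = ½·((41/4)·(-13/2−7) + 2·(7−(-20)) + (-12)·(-20−(-13/2))) = ½·(-1107/8 + 54 + 162) = 621/16, so the B_1-coordinate is (621/16)/(207/4) = 3/4.
[B_1MB_3] = ½·((-1)·(-20−7) + (41/4)·(7−(-11)) + (-12)·(-11−(-20))) = ½·(27 + 369/2 − 108) = 207/4, so the B_2-coordinate is 1.
[B_1B_2M] = ½·((-1)·(-13/2−(-20)) + 2·(-20−(-11)) + (41/4)·(-11−(-13/2))) = ½·(-27/2 − 18 − 369/8) = -621/16, so the B_3-coordinate is -3/4.
Check: 3/4 + 1 − 3/4 = 1.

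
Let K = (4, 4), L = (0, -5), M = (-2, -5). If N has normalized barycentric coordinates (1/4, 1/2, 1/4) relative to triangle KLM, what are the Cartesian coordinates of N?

N = (1/4)·K + (1/2)·L + (1/4)·M.
x-coordinate: (1/4)·4 + (1/2)·0 + (1/4)·(-2) = 1/2.
y-coordinate: (1/4)·4 + (1/2)·(-5) + (1/4)·(-5) = -11/4.

(1/2, -11/4)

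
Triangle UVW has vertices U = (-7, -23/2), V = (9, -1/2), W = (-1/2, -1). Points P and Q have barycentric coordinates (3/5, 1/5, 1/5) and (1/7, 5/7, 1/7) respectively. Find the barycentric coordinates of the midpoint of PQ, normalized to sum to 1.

(13/35, 16/35, 6/35)

Since both coordinate triples sum to 1, the midpoint's barycentrics are the componentwise average.
(3/5+1/7)/2 = 13/35; similarly 16/35 and 6/35.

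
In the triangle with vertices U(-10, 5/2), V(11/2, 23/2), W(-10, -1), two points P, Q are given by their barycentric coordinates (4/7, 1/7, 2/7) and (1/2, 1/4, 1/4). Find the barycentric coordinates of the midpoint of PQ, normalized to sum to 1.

(15/28, 11/56, 15/56)

Since both coordinate triples sum to 1, the midpoint's barycentrics are the componentwise average.
(4/7+1/2)/2 = 15/28; similarly 11/56 and 15/56.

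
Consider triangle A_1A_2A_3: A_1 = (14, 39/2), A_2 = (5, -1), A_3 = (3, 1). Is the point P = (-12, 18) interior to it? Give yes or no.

no

Barycentric coordinates of P: (4/59, -929/118, 1039/118).
The three coordinates are positive, negative, positive; a point is interior exactly when all three are positive.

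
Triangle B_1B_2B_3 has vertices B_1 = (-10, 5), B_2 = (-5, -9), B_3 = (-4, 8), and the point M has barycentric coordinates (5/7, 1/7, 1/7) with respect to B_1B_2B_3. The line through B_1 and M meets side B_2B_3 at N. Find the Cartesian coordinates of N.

Line B_1M meets B_2B_3 where the B_1-coordinate vanishes; zeroing M's B_1-weight and renormalizing leaves B_2, B_3-weights 1/7 : 1/7 → (1/2, 1/2).
So N = (1/2)·B_2 + (1/2)·B_3 = (-9/2, -1/2).

(-9/2, -1/2)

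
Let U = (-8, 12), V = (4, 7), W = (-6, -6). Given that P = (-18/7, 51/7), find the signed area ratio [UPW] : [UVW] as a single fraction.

3/7

[UVW] = ½·((-8)·(7−(-6)) + 4·(-6−12) + (-6)·(12−7)) = ½·(-104 − 72 − 30) = -103.
[UPW] = ½·((-8)·(51/7−(-6)) + (-18/7)·(-6−12) + (-6)·(12−(51/7))) = ½·(-744/7 + 324/7 − 198/7) = -309/7, so the ratio is (-309/7)/(-103) = 3/7.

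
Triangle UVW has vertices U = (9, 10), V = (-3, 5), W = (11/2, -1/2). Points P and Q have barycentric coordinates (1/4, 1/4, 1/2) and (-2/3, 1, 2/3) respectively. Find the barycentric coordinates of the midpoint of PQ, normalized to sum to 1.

(-5/24, 5/8, 7/12)

Since both coordinate triples sum to 1, the midpoint's barycentrics are the componentwise average.
(1/4+-2/3)/2 = -5/24; similarly 5/8 and 7/12.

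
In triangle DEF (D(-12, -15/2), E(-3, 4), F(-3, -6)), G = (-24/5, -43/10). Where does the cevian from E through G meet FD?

Barycentric coordinates of G with respect to DEF: (1/5, 1/5, 3/5).
On side FD the E-coordinate is zero; dropping G's E-weight 1/5 and renormalizing the remaining 3/5 : 1/5 gives weights 3/4, 1/4 on F, D.
H = (3/4)·(-3, -6) + (1/4)·(-12, -15/2) = (-21/4, -51/8).

(-21/4, -51/8)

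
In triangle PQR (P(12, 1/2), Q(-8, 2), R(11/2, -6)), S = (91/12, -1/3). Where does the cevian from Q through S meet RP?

Barycentric coordinates of S with respect to PQR: (2/3, 1/6, 1/6).
On side RP the Q-coordinate is zero; dropping S's Q-weight 1/6 and renormalizing the remaining 1/6 : 2/3 gives weights 1/5, 4/5 on R, P.
T = (1/5)·(11/2, -6) + (4/5)·(12, 1/2) = (107/10, -4/5).

(107/10, -4/5)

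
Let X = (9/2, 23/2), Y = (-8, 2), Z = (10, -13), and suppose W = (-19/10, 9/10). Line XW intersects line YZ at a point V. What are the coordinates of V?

Barycentric coordinates of W with respect to XYZ: (1/5, 3/5, 1/5).
On side YZ the X-coordinate is zero; dropping W's X-weight 1/5 and renormalizing the remaining 3/5 : 1/5 gives weights 3/4, 1/4 on Y, Z.
V = (3/4)·(-8, 2) + (1/4)·(10, -13) = (-7/2, -7/4).

(-7/2, -7/4)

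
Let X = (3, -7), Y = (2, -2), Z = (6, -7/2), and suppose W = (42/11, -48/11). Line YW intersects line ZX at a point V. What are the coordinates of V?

(9/2, -21/4)

Barycentric coordinates of W with respect to XYZ: (4/11, 3/11, 4/11).
On side ZX the Y-coordinate is zero; dropping W's Y-weight 3/11 and renormalizing the remaining 4/11 : 4/11 gives weights 1/2, 1/2 on Z, X.
V = (1/2)·(6, -7/2) + (1/2)·(3, -7) = (9/2, -21/4).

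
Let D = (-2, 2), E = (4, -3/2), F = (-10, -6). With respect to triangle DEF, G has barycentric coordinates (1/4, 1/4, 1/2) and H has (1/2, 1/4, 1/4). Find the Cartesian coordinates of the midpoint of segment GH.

Barycentric coordinates of the midpoint are the average: (3/8, 1/4, 3/8).
Converting: (3/8)·D + (1/4)·E + (3/8)·F = (-7/2, -15/8).

(-7/2, -15/8)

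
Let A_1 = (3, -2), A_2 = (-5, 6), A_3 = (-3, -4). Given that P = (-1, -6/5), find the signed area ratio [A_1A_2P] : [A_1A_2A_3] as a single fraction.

[A_1A_2A_3] = ½·(3·(6−(-4)) + (-5)·(-4−(-2)) + (-3)·(-2−6)) = ½·(30 + 10 + 24) = 32.
[A_1A_2P] = ½·(3·(6−(-6/5)) + (-5)·(-6/5−(-2)) + (-1)·(-2−6)) = ½·(108/5 − 4 + 8) = 64/5, so the ratio is (64/5)/32 = 2/5.

2/5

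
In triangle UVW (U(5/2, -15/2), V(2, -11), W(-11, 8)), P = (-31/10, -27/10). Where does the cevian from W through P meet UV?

Barycentric coordinates of P with respect to UVW: (1/5, 2/5, 2/5).
On side UV the W-coordinate is zero; dropping P's W-weight 2/5 and renormalizing the remaining 1/5 : 2/5 gives weights 1/3, 2/3 on U, V.
Q = (1/3)·(5/2, -15/2) + (2/3)·(2, -11) = (13/6, -59/6).

(13/6, -59/6)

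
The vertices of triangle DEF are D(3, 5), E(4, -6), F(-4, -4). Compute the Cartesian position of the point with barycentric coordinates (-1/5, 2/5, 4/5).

(-11/5, -33/5)

G = (-1/5)·D + (2/5)·E + (4/5)·F.
x-coordinate: (-1/5)·3 + (2/5)·4 + (4/5)·(-4) = -11/5.
y-coordinate: (-1/5)·5 + (2/5)·(-6) + (4/5)·(-4) = -33/5.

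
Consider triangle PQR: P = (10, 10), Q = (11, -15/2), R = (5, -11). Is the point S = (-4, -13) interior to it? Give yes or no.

no

Barycentric coordinates of S: (39/217, -358/217, 536/217).
The three coordinates are positive, negative, positive; a point is interior exactly when all three are positive.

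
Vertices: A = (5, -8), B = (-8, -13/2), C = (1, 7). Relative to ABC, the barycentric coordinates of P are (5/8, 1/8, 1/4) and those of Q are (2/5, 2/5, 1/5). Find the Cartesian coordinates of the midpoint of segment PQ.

(11/16, -677/160)

Barycentric coordinates of the midpoint are the average: (41/80, 21/80, 9/40).
Converting: (41/80)·A + (21/80)·B + (9/40)·C = (11/16, -677/160).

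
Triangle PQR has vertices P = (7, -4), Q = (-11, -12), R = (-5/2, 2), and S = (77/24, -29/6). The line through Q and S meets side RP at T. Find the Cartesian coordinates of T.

(121/20, -17/5)

Barycentric coordinates of S with respect to PQR: (3/4, 1/6, 1/12).
On side RP the Q-coordinate is zero; dropping S's Q-weight 1/6 and renormalizing the remaining 1/12 : 3/4 gives weights 1/10, 9/10 on R, P.
T = (1/10)·(-5/2, 2) + (9/10)·(7, -4) = (121/20, -17/5).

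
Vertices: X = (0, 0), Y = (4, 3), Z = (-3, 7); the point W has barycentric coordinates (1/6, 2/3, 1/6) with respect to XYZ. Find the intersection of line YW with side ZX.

Line YW meets ZX where the Y-coordinate vanishes; zeroing W's Y-weight and renormalizing leaves Z, X-weights 1/6 : 1/6 → (1/2, 1/2).
So V = (1/2)·Z + (1/2)·X = (-3/2, 7/2).

(-3/2, 7/2)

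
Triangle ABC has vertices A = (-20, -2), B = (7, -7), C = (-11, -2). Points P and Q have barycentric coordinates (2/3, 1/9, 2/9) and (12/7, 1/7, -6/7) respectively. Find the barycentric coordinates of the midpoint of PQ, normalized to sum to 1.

Since both coordinate triples sum to 1, the midpoint's barycentrics are the componentwise average.
(2/3+12/7)/2 = 25/21; similarly 8/63 and -20/63.

(25/21, 8/63, -20/63)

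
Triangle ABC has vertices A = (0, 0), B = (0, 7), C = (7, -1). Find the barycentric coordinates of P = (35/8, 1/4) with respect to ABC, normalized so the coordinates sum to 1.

(1/4, 1/8, 5/8)

Signed area of the reference triangle: [ABC] = ½·(0·(7−(-1)) + 0·(-1−0) + 7·(0−7)) = ½·(0 + 0 − 49) = -49/2.
[PBC] = ½·((35/8)·(7−(-1)) + 0·(-1−(1/4)) + 7·(1/4−7)) = ½·(35 + 0 − 189/4) = -49/8, so the A-coordinate is (-49/8)/(-49/2) = 1/4.
[APC] = ½·(0·(1/4−(-1)) + (35/8)·(-1−0) + 7·(0−(1/4))) = ½·(0 − 35/8 − 7/4) = -49/16, so the B-coordinate is 1/8.
[ABP] = ½·(0·(7−(1/4)) + 0·(1/4−0) + (35/8)·(0−7)) = ½·(0 + 0 − 245/8) = -245/16, so the C-coordinate is 5/8.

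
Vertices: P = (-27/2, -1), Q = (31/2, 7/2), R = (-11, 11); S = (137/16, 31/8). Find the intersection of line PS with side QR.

Barycentric coordinates of S with respect to PQR: (1/8, 3/4, 1/8).
On side QR the P-coordinate is zero; dropping S's P-weight 1/8 and renormalizing the remaining 3/4 : 1/8 gives weights 6/7, 1/7 on Q, R.
T = (6/7)·(31/2, 7/2) + (1/7)·(-11, 11) = (82/7, 32/7).

(82/7, 32/7)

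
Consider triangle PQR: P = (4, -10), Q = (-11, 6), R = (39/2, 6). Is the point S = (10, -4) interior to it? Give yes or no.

no

Barycentric coordinates of S: (5/8, -3/488, 93/244).
The three coordinates are positive, negative, positive; a point is interior exactly when all three are positive.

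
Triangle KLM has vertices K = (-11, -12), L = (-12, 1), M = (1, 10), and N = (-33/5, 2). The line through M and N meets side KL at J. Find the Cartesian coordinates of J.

Barycentric coordinates of N with respect to KLM: (1/5, 2/5, 2/5).
On side KL the M-coordinate is zero; dropping N's M-weight 2/5 and renormalizing the remaining 1/5 : 2/5 gives weights 1/3, 2/3 on K, L.
J = (1/3)·(-11, -12) + (2/3)·(-12, 1) = (-35/3, -10/3).

(-35/3, -10/3)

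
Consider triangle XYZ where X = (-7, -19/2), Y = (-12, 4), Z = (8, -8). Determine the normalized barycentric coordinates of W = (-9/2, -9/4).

Signed area of the reference triangle: [XYZ] = ½·((-7)·(4−(-8)) + (-12)·(-8−(-19/2)) + 8·(-19/2−4)) = ½·(-84 − 18 − 108) = -105.
[WYZ] = ½·((-9/2)·(4−(-8)) + (-12)·(-8−(-9/4)) + 8·(-9/4−4)) = ½·(-54 + 69 − 50) = -35/2, so the X-coordinate is (-35/2)/(-105) = 1/6.
[XWZ] = ½·((-7)·(-9/4−(-8)) + (-9/2)·(-8−(-19/2)) + 8·(-19/2−(-9/4))) = ½·(-161/4 − 27/4 − 58) = -105/2, so the Y-coordinate is 1/2.
[XYW] = ½·((-7)·(4−(-9/4)) + (-12)·(-9/4−(-19/2)) + (-9/2)·(-19/2−4)) = ½·(-175/4 − 87 + 243/4) = -35, so the Z-coordinate is 1/3.

(1/6, 1/2, 1/3)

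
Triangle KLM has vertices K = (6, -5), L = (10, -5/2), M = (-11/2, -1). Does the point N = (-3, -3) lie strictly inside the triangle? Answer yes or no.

no

Barycentric coordinates of N: (109/179, -52/179, 122/179).
The three coordinates are positive, negative, positive; a point is interior exactly when all three are positive.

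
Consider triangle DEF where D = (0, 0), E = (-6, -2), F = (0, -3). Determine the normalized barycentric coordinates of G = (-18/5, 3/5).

(1, 3/5, -3/5)

Signed area of the reference triangle: [DEF] = ½·(0·(-2−(-3)) + (-6)·(-3−0) + 0·(0−(-2))) = ½·(0 + 18 + 0) = 9.
[GEF] = ½·((-18/5)·(-2−(-3)) + (-6)·(-3−(3/5)) + 0·(3/5−(-2))) = ½·(-18/5 + 108/5 + 0) = 9, so the D-coordinate is 9/9 = 1.
[DGF] = ½·(0·(3/5−(-3)) + (-18/5)·(-3−0) + 0·(0−(3/5))) = ½·(0 + 54/5 + 0) = 27/5, so the E-coordinate is 3/5.
[DEG] = ½·(0·(-2−(3/5)) + (-6)·(3/5−0) + (-18/5)·(0−(-2))) = ½·(0 − 18/5 − 36/5) = -27/5, so the F-coordinate is -3/5.
Check: 1 + 3/5 − 3/5 = 1.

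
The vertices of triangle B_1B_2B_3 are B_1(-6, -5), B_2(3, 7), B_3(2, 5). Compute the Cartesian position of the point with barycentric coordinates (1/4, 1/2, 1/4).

M = (1/4)·B_1 + (1/2)·B_2 + (1/4)·B_3.
x-coordinate: (1/4)·(-6) + (1/2)·3 + (1/4)·2 = 1/2.
y-coordinate: (1/4)·(-5) + (1/2)·7 + (1/4)·5 = 7/2.

(1/2, 7/2)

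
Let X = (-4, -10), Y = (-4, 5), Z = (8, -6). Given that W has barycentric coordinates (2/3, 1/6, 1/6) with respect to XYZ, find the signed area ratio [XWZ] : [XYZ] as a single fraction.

The signed ratio [XWZ]/[XYZ] equals the barycentric coordinate of W at vertex Y, which is 1/6.

1/6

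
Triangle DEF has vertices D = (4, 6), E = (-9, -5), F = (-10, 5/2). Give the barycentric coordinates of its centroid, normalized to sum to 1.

(1/3, 1/3, 1/3)

The centroid is the average of the vertices, so each weight is 1/3.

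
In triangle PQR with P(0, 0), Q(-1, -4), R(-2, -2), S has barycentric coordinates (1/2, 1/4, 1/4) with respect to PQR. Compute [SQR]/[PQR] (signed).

1/2

The signed ratio [SQR]/[PQR] equals the barycentric coordinate of S at vertex P, which is 1/2.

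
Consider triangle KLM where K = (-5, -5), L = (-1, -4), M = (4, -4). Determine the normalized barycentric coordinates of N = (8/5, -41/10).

(1/10, 3/10, 3/5)

Signed area of the reference triangle: [KLM] = ½·((-5)·(-4−(-4)) + (-1)·(-4−(-5)) + 4·(-5−(-4))) = ½·(0 − 1 − 4) = -5/2.
[NLM] = ½·((8/5)·(-4−(-4)) + (-1)·(-4−(-41/10)) + 4·(-41/10−(-4))) = ½·(0 − 1/10 − 2/5) = -1/4, so the K-coordinate is (-1/4)/(-5/2) = 1/10.
[KNM] = ½·((-5)·(-41/10−(-4)) + (8/5)·(-4−(-5)) + 4·(-5−(-41/10))) = ½·(1/2 + 8/5 − 18/5) = -3/4, so the L-coordinate is 3/10.
[KLN] = ½·((-5)·(-4−(-41/10)) + (-1)·(-41/10−(-5)) + (8/5)·(-5−(-4))) = ½·(-1/2 − 9/10 − 8/5) = -3/2, so the M-coordinate is 3/5.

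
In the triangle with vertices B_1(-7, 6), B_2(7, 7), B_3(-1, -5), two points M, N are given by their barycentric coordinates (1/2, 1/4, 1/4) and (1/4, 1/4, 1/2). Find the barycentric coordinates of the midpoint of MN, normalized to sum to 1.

(3/8, 1/4, 3/8)

Since both coordinate triples sum to 1, the midpoint's barycentrics are the componentwise average.
(1/2+1/4)/2 = 3/8; similarly 1/4 and 3/8.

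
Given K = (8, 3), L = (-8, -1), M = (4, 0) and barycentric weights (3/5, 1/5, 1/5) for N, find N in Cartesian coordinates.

N = (3/5)·K + (1/5)·L + (1/5)·M.
x-coordinate: (3/5)·8 + (1/5)·(-8) + (1/5)·4 = 4.
y-coordinate: (3/5)·3 + (1/5)·(-1) + (1/5)·0 = 8/5.

(4, 8/5)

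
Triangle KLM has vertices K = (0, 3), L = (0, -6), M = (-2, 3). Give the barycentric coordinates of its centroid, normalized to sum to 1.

(1/3, 1/3, 1/3)

The centroid is the average of the vertices, so each weight is 1/3.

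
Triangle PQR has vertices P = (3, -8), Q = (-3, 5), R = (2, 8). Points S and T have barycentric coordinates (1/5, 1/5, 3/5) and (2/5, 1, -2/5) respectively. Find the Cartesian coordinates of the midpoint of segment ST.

Barycentric coordinates of the midpoint are the average: (3/10, 3/5, 1/10).
Converting: (3/10)·P + (3/5)·Q + (1/10)·R = (-7/10, 7/5).

(-7/10, 7/5)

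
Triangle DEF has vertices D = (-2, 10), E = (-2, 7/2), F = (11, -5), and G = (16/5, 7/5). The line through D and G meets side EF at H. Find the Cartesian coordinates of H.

(9/2, -3/4)

Barycentric coordinates of G with respect to DEF: (1/5, 2/5, 2/5).
On side EF the D-coordinate is zero; dropping G's D-weight 1/5 and renormalizing the remaining 2/5 : 2/5 gives weights 1/2, 1/2 on E, F.
H = (1/2)·(-2, 7/2) + (1/2)·(11, -5) = (9/2, -3/4).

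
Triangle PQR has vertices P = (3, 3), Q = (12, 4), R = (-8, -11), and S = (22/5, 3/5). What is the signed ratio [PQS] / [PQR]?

[PQR] = ½·(3·(4−(-11)) + 12·(-11−3) + (-8)·(3−4)) = ½·(45 − 168 + 8) = -115/2.
[PQS] = ½·(3·(4−(3/5)) + 12·(3/5−3) + (22/5)·(3−4)) = ½·(51/5 − 144/5 − 22/5) = -23/2, so the ratio is (-23/2)/(-115/2) = 1/5.

1/5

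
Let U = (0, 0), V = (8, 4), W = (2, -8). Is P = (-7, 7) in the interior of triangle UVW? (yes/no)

no

Barycentric coordinates of P: (11/4, -7/12, -7/6).
The three coordinates are positive, negative, negative; a point is interior exactly when all three are positive.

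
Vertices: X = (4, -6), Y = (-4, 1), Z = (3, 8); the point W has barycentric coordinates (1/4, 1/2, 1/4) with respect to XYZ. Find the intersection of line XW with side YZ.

(-5/3, 10/3)

Line XW meets YZ where the X-coordinate vanishes; zeroing W's X-weight and renormalizing leaves Y, Z-weights 1/2 : 1/4 → (2/3, 1/3).
So V = (2/3)·Y + (1/3)·Z = (-5/3, 10/3).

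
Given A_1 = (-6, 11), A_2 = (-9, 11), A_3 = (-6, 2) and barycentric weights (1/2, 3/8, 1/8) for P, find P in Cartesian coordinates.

P = (1/2)·A_1 + (3/8)·A_2 + (1/8)·A_3.
x-coordinate: (1/2)·(-6) + (3/8)·(-9) + (1/8)·(-6) = -57/8.
y-coordinate: (1/2)·11 + (3/8)·11 + (1/8)·2 = 79/8.

(-57/8, 79/8)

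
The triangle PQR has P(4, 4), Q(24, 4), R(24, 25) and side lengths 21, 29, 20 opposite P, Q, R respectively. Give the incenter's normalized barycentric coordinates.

(3/10, 29/70, 2/7)

The incenter has barycentric coordinates proportional to the opposite side lengths: (21 : 29 : 20).
Normalizing by 21+29+20 = 70 gives (3/10, 29/70, 2/7).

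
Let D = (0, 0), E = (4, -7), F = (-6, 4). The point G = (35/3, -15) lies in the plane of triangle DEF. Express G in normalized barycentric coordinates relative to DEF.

Signed area of the reference triangle: [DEF] = ½·(0·(-7−4) + 4·(4−0) + (-6)·(0−(-7))) = ½·(0 + 16 − 42) = -13.
[GEF] = ½·((35/3)·(-7−4) + 4·(4−(-15)) + (-6)·(-15−(-7))) = ½·(-385/3 + 76 + 48) = -13/6, so the D-coordinate is (-13/6)/(-13) = 1/6.
[DGF] = ½·(0·(-15−4) + (35/3)·(4−0) + (-6)·(0−(-15))) = ½·(0 + 140/3 − 90) = -65/3, so the E-coordinate is 5/3.
[DEG] = ½·(0·(-7−(-15)) + 4·(-15−0) + (35/3)·(0−(-7))) = ½·(0 − 60 + 245/3) = 65/6, so the F-coordinate is -5/6.
Check: 1/6 + 5/3 − 5/6 = 1.

(1/6, 5/3, -5/6)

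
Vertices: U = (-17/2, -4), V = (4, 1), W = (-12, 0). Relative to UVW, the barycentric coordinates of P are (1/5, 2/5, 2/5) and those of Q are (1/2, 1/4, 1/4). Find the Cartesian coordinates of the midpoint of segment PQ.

(-223/40, -43/40)

Barycentric coordinates of the midpoint are the average: (7/20, 13/40, 13/40).
Converting: (7/20)·U + (13/40)·V + (13/40)·W = (-223/40, -43/40).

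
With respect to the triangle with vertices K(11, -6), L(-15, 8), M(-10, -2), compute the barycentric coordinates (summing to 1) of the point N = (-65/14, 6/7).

Signed area of the reference triangle: [KLM] = ½·(11·(8−(-2)) + (-15)·(-2−(-6)) + (-10)·(-6−8)) = ½·(110 − 60 + 140) = 95.
[NLM] = ½·((-65/14)·(8−(-2)) + (-15)·(-2−(6/7)) + (-10)·(6/7−8)) = ½·(-325/7 + 300/7 + 500/7) = 475/14, so the K-coordinate is (475/14)/95 = 5/14.
[KNM] = ½·(11·(6/7−(-2)) + (-65/14)·(-2−(-6)) + (-10)·(-6−(6/7))) = ½·(220/7 − 130/7 + 480/7) = 285/7, so the L-coordinate is 3/7.
[KLN] = ½·(11·(8−(6/7)) + (-15)·(6/7−(-6)) + (-65/14)·(-6−8)) = ½·(550/7 − 720/7 + 65) = 285/14, so the M-coordinate is 3/14.

(5/14, 3/7, 3/14)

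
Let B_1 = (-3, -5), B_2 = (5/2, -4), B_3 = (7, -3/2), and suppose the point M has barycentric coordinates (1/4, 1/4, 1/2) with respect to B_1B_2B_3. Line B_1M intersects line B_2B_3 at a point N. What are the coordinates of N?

Line B_1M meets B_2B_3 where the B_1-coordinate vanishes; zeroing M's B_1-weight and renormalizing leaves B_2, B_3-weights 1/4 : 1/2 → (1/3, 2/3).
So N = (1/3)·B_2 + (2/3)·B_3 = (11/2, -7/3).

(11/2, -7/3)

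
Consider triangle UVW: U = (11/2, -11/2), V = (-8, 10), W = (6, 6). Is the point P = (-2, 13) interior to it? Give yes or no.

no

Barycentric coordinates of P: (-66/163, 191/326, 267/326).
The three coordinates are negative, positive, positive; a point is interior exactly when all three are positive.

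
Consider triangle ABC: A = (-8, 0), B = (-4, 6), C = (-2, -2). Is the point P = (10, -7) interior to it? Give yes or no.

no

Barycentric coordinates of P: (-43/22, -3/22, 34/11).
The three coordinates are negative, negative, positive; a point is interior exactly when all three are positive.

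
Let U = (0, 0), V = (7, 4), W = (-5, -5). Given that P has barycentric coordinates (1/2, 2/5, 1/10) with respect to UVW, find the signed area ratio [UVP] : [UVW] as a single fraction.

The signed ratio [UVP]/[UVW] equals the barycentric coordinate of P at vertex W, which is 1/10.

1/10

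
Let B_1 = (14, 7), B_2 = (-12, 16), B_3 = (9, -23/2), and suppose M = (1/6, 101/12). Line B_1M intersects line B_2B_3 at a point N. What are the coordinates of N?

(-27/4, 73/8)

Barycentric coordinates of M with respect to B_1B_2B_3: (1/3, 1/2, 1/6).
On side B_2B_3 the B_1-coordinate is zero; dropping M's B_1-weight 1/3 and renormalizing the remaining 1/2 : 1/6 gives weights 3/4, 1/4 on B_2, B_3.
N = (3/4)·(-12, 16) + (1/4)·(9, -23/2) = (-27/4, 73/8).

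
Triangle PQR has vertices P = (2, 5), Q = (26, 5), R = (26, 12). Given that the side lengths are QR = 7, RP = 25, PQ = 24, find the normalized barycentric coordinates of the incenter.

(1/8, 25/56, 3/7)

The incenter has barycentric coordinates proportional to the opposite side lengths: (7 : 25 : 24).
Normalizing by 7+25+24 = 56 gives (1/8, 25/56, 3/7).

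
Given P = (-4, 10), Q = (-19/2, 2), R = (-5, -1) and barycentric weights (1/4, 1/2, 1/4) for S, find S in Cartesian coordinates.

(-7, 13/4)

S = (1/4)·P + (1/2)·Q + (1/4)·R.
x-coordinate: (1/4)·(-4) + (1/2)·(-19/2) + (1/4)·(-5) = -7.
y-coordinate: (1/4)·10 + (1/2)·2 + (1/4)·(-1) = 13/4.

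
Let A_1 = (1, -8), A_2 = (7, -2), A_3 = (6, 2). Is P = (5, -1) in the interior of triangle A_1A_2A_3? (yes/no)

yes

Barycentric coordinates of P: (7/30, 1/6, 3/5).
The three coordinates are positive, positive, positive; a point is interior exactly when all three are positive.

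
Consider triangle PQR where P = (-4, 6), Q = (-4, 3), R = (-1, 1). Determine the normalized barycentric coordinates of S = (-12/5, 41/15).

(4/15, 1/5, 8/15)

Signed area of the reference triangle: [PQR] = ½·((-4)·(3−1) + (-4)·(1−6) + (-1)·(6−3)) = ½·(-8 + 20 − 3) = 9/2.
[SQR] = ½·((-12/5)·(3−1) + (-4)·(1−(41/15)) + (-1)·(41/15−3)) = ½·(-24/5 + 104/15 + 4/15) = 6/5, so the P-coordinate is (6/5)/(9/2) = 4/15.
[PSR] = ½·((-4)·(41/15−1) + (-12/5)·(1−6) + (-1)·(6−(41/15))) = ½·(-104/15 + 12 − 49/15) = 9/10, so the Q-coordinate is 1/5.
[PQS] = ½·((-4)·(3−(41/15)) + (-4)·(41/15−6) + (-12/5)·(6−3)) = ½·(-16/15 + 196/15 − 36/5) = 12/5, so the R-coordinate is 8/15.
Check: 4/15 + 1/5 + 8/15 = 1.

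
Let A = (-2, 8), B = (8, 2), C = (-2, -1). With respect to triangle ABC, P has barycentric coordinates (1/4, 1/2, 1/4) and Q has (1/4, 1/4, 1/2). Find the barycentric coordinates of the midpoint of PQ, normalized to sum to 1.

Since both coordinate triples sum to 1, the midpoint's barycentrics are the componentwise average.
(1/4+1/4)/2 = 1/4; similarly 3/8 and 3/8.

(1/4, 3/8, 3/8)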